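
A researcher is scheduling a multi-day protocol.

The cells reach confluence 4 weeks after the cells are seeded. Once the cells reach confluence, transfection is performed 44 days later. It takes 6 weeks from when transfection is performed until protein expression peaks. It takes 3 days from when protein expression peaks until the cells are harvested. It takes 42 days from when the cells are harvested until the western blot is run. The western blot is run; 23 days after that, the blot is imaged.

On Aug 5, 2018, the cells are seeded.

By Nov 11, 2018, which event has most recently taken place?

Transfection is performed

The cells are seeded: Aug 5, 2018.
The cells reach confluence: Aug 5, 2018 + 4 weeks = Sep 2, 2018.
Transfection is performed: Sep 2, 2018 + 44 days = Oct 16, 2018.
Protein expression peaks: Oct 16, 2018 + 6 weeks = Nov 27, 2018.
The cells are harvested: Nov 27, 2018 + 3 days = Nov 30, 2018.
The western blot is run: Nov 30, 2018 + 42 days = Jan 11, 2019.
The blot is imaged: Jan 11, 2019 + 23 days = Feb 3, 2019.
Nov 11, 2018 falls between when transfection is performed (Oct 16, 2018) and when protein expression peaks (Nov 27, 2018).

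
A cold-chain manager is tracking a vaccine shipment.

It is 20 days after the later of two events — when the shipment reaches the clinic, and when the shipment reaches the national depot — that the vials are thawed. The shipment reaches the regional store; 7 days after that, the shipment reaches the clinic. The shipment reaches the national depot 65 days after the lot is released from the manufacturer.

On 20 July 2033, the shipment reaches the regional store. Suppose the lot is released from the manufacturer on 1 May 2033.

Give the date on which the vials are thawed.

16 August 2033

The shipment reaches the regional store: Jul 20, 2033.
The shipment reaches the clinic: Jul 20, 2033 + 7 days = Jul 27, 2033.
The lot is released from the manufacturer: May 1, 2033.
The shipment reaches the national depot: May 1, 2033 + 65 days = Jul 5, 2033.
Both prerequisites met — the shipment reaches the clinic (Jul 27, 2033), the shipment reaches the national depot (Jul 5, 2033); the later is Jul 27, 2033.
The vials are thawed: Jul 27, 2033 + 20 days = Aug 16, 2033.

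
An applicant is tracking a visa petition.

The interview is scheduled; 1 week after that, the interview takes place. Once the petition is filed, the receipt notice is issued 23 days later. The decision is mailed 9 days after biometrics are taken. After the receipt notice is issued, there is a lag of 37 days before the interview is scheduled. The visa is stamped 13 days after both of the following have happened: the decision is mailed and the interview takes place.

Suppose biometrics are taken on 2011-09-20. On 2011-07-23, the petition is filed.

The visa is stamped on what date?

Biometrics are taken: Sep 20, 2011.
The decision is mailed: Sep 20, 2011 + 9 days = Sep 29, 2011.
The petition is filed: Jul 23, 2011.
The receipt notice is issued: Jul 23, 2011 + 23 days = Aug 15, 2011.
The interview is scheduled: Aug 15, 2011 + 37 days = Sep 21, 2011.
The interview takes place: Sep 21, 2011 + 1 week = Sep 28, 2011.
Both prerequisites met — the decision is mailed (Sep 29, 2011), the interview takes place (Sep 28, 2011); the later is Sep 29, 2011.
The visa is stamped: Sep 29, 2011 + 13 days = Oct 12, 2011.

2011-10-12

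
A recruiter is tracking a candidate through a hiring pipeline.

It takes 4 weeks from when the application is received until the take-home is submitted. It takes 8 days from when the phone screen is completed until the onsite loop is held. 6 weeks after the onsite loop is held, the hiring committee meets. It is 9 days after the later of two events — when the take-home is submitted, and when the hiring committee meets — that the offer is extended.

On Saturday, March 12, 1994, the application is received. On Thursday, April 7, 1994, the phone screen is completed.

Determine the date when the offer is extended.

Sunday, June 5, 1994

The application is received: Mar 12, 1994.
The take-home is submitted: Mar 12, 1994 + 4 weeks = Apr 9, 1994.
The phone screen is completed: Apr 7, 1994.
The onsite loop is held: Apr 7, 1994 + 8 days = Apr 15, 1994.
The hiring committee meets: Apr 15, 1994 + 6 weeks = May 27, 1994.
Both prerequisites met — the take-home is submitted (Apr 9, 1994), the hiring committee meets (May 27, 1994); the later is May 27, 1994.
The offer is extended: May 27, 1994 + 9 days = Jun 5, 1994.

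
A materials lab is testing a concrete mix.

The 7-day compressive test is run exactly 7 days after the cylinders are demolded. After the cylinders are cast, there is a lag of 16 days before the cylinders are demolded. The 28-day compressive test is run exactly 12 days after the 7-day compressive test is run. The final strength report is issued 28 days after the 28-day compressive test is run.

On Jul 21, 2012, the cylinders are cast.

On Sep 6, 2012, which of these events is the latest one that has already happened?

The 28-day compressive test is run

The cylinders are cast: Jul 21, 2012.
The cylinders are demolded: Jul 21, 2012 + 16 days = Aug 6, 2012.
The 7-day compressive test is run: Aug 6, 2012 + 7 days = Aug 13, 2012.
The 28-day compressive test is run: Aug 13, 2012 + 12 days = Aug 25, 2012.
The final strength report is issued: Aug 25, 2012 + 28 days = Sep 22, 2012.
Sep 6, 2012 falls between when the 28-day compressive test is run (Aug 25, 2012) and when the final strength report is issued (Sep 22, 2012).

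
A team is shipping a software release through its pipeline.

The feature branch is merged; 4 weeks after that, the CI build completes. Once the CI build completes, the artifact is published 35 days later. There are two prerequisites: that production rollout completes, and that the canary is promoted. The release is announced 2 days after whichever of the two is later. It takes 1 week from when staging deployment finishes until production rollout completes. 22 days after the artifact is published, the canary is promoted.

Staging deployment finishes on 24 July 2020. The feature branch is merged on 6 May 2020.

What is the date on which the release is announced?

2 August 2020

Staging deployment finishes: Jul 24, 2020.
Production rollout completes: Jul 24, 2020 + 1 week = Jul 31, 2020.
The feature branch is merged: May 6, 2020.
The CI build completes: May 6, 2020 + 4 weeks = Jun 3, 2020.
The artifact is published: Jun 3, 2020 + 35 days = Jul 8, 2020.
The canary is promoted: Jul 8, 2020 + 22 days = Jul 30, 2020.
Both prerequisites met — production rollout completes (Jul 31, 2020), the canary is promoted (Jul 30, 2020); the later is Jul 31, 2020.
The release is announced: Jul 31, 2020 + 2 days = Aug 2, 2020.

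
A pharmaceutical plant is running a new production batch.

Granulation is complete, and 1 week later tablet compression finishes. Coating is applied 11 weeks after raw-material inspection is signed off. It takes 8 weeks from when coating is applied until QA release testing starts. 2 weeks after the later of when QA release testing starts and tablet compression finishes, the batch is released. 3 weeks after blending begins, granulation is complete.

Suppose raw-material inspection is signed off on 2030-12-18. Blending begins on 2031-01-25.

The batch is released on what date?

Raw-material inspection is signed off: Dec 18, 2030.
Coating is applied: Dec 18, 2030 + 11 weeks = Mar 5, 2031.
QA release testing starts: Mar 5, 2031 + 8 weeks = Apr 30, 2031.
Blending begins: Jan 25, 2031.
Granulation is complete: Jan 25, 2031 + 3 weeks = Feb 15, 2031.
Tablet compression finishes: Feb 15, 2031 + 1 week = Feb 22, 2031.
Both prerequisites met — QA release testing starts (Apr 30, 2031), tablet compression finishes (Feb 22, 2031); the later is Apr 30, 2031.
The batch is released: Apr 30, 2031 + 2 weeks = May 14, 2031.

2031-05-14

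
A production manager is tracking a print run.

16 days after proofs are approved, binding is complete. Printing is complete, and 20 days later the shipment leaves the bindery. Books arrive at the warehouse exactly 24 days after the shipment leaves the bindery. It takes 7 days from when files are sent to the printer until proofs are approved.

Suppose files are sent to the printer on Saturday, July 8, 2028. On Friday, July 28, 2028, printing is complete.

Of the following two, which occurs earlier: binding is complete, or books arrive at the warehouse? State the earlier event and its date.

Files are sent to the printer: Jul 8, 2028.
Proofs are approved: Jul 8, 2028 + 7 days = Jul 15, 2028.
Binding is complete: Jul 15, 2028 + 16 days = Jul 31, 2028.
Printing is complete: Jul 28, 2028.
The shipment leaves the bindery: Jul 28, 2028 + 20 days = Aug 17, 2028.
Books arrive at the warehouse: Aug 17, 2028 + 24 days = Sep 10, 2028.
Comparing: binding is complete on Jul 31, 2028 vs books arrive at the warehouse on Sep 10, 2028. Earlier: binding is complete.

Binding is complete — Monday, July 31, 2028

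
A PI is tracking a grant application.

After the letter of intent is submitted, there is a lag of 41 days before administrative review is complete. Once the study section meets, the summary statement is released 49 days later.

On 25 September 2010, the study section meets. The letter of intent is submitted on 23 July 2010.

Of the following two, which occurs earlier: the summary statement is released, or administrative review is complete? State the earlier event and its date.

Administrative review is complete — 2 September 2010

The study section meets: Sep 25, 2010.
The summary statement is released: Sep 25, 2010 + 49 days = Nov 13, 2010.
The letter of intent is submitted: Jul 23, 2010.
Administrative review is complete: Jul 23, 2010 + 41 days = Sep 2, 2010.
Comparing: the summary statement is released on Nov 13, 2010 vs administrative review is complete on Sep 2, 2010. Earlier: administrative review is complete.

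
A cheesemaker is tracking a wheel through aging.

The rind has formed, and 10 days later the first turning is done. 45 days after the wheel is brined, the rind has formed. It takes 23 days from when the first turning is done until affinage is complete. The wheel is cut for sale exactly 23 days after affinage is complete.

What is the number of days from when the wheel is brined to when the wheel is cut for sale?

101 days

Causal path: the wheel is brined → the rind has formed → the first turning is done → affinage is complete → the wheel is cut for sale.
Total delay along the path: 45 + 10 + 23 + 23 = 101 days.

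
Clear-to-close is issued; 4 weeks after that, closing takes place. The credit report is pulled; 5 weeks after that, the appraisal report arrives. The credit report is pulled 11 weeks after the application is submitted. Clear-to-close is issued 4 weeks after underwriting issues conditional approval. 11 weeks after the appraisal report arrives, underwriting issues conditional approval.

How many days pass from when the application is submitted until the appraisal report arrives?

Causal path: the application is submitted → the credit report is pulled → the appraisal report arrives.
Total delay along the path: 11 + 5 weeks = 16 weeks = 112 days.

112 days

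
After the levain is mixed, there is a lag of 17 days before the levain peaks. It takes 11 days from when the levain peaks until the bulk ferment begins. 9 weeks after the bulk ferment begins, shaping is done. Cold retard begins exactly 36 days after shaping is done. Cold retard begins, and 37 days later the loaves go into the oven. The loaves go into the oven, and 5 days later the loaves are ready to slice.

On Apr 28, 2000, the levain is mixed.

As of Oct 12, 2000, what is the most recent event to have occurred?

The levain is mixed: Apr 28, 2000.
The levain peaks: Apr 28, 2000 + 17 days = May 15, 2000.
The bulk ferment begins: May 15, 2000 + 11 days = May 26, 2000.
Shaping is done: May 26, 2000 + 9 weeks = Jul 28, 2000.
Cold retard begins: Jul 28, 2000 + 36 days = Sep 2, 2000.
The loaves go into the oven: Sep 2, 2000 + 37 days = Oct 9, 2000.
The loaves are ready to slice: Oct 9, 2000 + 5 days = Oct 14, 2000.
Oct 12, 2000 falls between when the loaves go into the oven (Oct 9, 2000) and when the loaves are ready to slice (Oct 14, 2000).

The loaves go into the oven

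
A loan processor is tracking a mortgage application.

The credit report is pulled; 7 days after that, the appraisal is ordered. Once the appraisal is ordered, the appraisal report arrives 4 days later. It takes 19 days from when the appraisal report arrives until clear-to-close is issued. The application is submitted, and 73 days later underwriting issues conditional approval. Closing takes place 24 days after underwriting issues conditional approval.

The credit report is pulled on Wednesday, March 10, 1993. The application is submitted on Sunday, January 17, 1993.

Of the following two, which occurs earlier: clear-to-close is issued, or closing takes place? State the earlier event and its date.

Clear-to-close is issued — Friday, April 9, 1993

The credit report is pulled: Mar 10, 1993.
The appraisal is ordered: Mar 10, 1993 + 7 days = Mar 17, 1993.
The appraisal report arrives: Mar 17, 1993 + 4 days = Mar 21, 1993.
Clear-to-close is issued: Mar 21, 1993 + 19 days = Apr 9, 1993.
The application is submitted: Jan 17, 1993.
Underwriting issues conditional approval: Jan 17, 1993 + 73 days = Mar 31, 1993.
Closing takes place: Mar 31, 1993 + 24 days = Apr 24, 1993.
Comparing: clear-to-close is issued on Apr 9, 1993 vs closing takes place on Apr 24, 1993. Earlier: clear-to-close is issued.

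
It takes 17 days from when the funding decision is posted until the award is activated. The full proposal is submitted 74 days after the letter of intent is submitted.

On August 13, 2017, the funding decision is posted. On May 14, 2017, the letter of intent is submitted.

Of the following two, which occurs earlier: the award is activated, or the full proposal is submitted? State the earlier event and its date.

The full proposal is submitted — July 27, 2017

The funding decision is posted: Aug 13, 2017.
The award is activated: Aug 13, 2017 + 17 days = Aug 30, 2017.
The letter of intent is submitted: May 14, 2017.
The full proposal is submitted: May 14, 2017 + 74 days = Jul 27, 2017.
Comparing: the award is activated on Aug 30, 2017 vs the full proposal is submitted on Jul 27, 2017. Earlier: the full proposal is submitted.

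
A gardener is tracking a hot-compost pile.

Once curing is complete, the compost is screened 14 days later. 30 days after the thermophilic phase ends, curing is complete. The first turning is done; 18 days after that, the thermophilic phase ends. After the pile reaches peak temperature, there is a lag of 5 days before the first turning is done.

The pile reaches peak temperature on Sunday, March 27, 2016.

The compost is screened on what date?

The pile reaches peak temperature: Mar 27, 2016.
The first turning is done: Mar 27, 2016 + 5 days = Apr 1, 2016.
The thermophilic phase ends: Apr 1, 2016 + 18 days = Apr 19, 2016.
Curing is complete: Apr 19, 2016 + 30 days = May 19, 2016.
The compost is screened: May 19, 2016 + 14 days = Jun 2, 2016.

Thursday, June 2, 2016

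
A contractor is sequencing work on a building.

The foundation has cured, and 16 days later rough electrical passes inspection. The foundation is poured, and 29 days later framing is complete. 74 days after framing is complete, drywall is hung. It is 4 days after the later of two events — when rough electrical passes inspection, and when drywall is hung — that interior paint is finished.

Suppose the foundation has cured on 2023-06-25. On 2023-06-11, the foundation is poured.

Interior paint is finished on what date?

2023-09-26

The foundation has cured: Jun 25, 2023.
Rough electrical passes inspection: Jun 25, 2023 + 16 days = Jul 11, 2023.
The foundation is poured: Jun 11, 2023.
Framing is complete: Jun 11, 2023 + 29 days = Jul 10, 2023.
Drywall is hung: Jul 10, 2023 + 74 days = Sep 22, 2023.
Both prerequisites met — rough electrical passes inspection (Jul 11, 2023), drywall is hung (Sep 22, 2023); the later is Sep 22, 2023.
Interior paint is finished: Sep 22, 2023 + 4 days = Sep 26, 2023.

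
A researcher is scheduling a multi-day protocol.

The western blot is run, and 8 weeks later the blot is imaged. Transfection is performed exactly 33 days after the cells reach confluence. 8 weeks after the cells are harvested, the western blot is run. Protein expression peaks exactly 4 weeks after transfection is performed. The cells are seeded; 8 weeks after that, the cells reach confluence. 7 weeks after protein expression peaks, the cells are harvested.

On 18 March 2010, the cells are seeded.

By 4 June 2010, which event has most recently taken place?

The cells are seeded: Mar 18, 2010.
The cells reach confluence: Mar 18, 2010 + 8 weeks = May 13, 2010.
Transfection is performed: May 13, 2010 + 33 days = Jun 15, 2010.
Protein expression peaks: Jun 15, 2010 + 4 weeks = Jul 13, 2010.
The cells are harvested: Jul 13, 2010 + 7 weeks = Aug 31, 2010.
The western blot is run: Aug 31, 2010 + 8 weeks = Oct 26, 2010.
The blot is imaged: Oct 26, 2010 + 8 weeks = Dec 21, 2010.
Jun 4, 2010 falls between when the cells reach confluence (May 13, 2010) and when transfection is performed (Jun 15, 2010).

The cells reach confluence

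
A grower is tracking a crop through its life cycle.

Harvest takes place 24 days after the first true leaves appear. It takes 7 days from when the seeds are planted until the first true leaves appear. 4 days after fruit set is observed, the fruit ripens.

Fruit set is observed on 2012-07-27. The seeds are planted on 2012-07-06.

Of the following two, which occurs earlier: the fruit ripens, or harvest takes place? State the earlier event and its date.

Fruit set is observed: Jul 27, 2012.
The fruit ripens: Jul 27, 2012 + 4 days = Jul 31, 2012.
The seeds are planted: Jul 6, 2012.
The first true leaves appear: Jul 6, 2012 + 7 days = Jul 13, 2012.
Harvest takes place: Jul 13, 2012 + 24 days = Aug 6, 2012.
Comparing: the fruit ripens on Jul 31, 2012 vs harvest takes place on Aug 6, 2012. Earlier: the fruit ripens.

The fruit ripens — 2012-07-31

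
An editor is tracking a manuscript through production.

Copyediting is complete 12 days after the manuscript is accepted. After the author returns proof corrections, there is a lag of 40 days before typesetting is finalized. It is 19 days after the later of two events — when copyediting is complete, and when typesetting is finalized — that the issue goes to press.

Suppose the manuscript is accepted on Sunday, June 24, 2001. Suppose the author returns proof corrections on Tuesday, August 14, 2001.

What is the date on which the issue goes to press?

The manuscript is accepted: Jun 24, 2001.
Copyediting is complete: Jun 24, 2001 + 12 days = Jul 6, 2001.
The author returns proof corrections: Aug 14, 2001.
Typesetting is finalized: Aug 14, 2001 + 40 days = Sep 23, 2001.
Both prerequisites met — copyediting is complete (Jul 6, 2001), typesetting is finalized (Sep 23, 2001); the later is Sep 23, 2001.
The issue goes to press: Sep 23, 2001 + 19 days = Oct 12, 2001.

Friday, October 12, 2001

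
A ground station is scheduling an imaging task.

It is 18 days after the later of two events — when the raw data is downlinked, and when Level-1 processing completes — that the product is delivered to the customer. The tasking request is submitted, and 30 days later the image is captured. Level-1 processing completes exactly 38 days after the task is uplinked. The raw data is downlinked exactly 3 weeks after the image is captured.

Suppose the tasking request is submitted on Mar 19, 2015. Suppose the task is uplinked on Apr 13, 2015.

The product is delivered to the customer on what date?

Jun 8, 2015

The tasking request is submitted: Mar 19, 2015.
The image is captured: Mar 19, 2015 + 30 days = Apr 18, 2015.
The raw data is downlinked: Apr 18, 2015 + 3 weeks = May 9, 2015.
The task is uplinked: Apr 13, 2015.
Level-1 processing completes: Apr 13, 2015 + 38 days = May 21, 2015.
Both prerequisites met — the raw data is downlinked (May 9, 2015), Level-1 processing completes (May 21, 2015); the later is May 21, 2015.
The product is delivered to the customer: May 21, 2015 + 18 days = Jun 8, 2015.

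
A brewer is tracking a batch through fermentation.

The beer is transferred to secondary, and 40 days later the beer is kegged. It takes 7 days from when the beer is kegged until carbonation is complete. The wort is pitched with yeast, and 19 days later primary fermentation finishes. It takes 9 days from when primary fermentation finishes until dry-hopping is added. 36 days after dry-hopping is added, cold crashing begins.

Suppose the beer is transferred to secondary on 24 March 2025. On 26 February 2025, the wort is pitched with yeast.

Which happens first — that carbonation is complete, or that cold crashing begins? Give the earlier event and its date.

Cold crashing begins — 1 May 2025

The beer is transferred to secondary: Mar 24, 2025.
The beer is kegged: Mar 24, 2025 + 40 days = May 3, 2025.
Carbonation is complete: May 3, 2025 + 7 days = May 10, 2025.
The wort is pitched with yeast: Feb 26, 2025.
Primary fermentation finishes: Feb 26, 2025 + 19 days = Mar 17, 2025.
Dry-hopping is added: Mar 17, 2025 + 9 days = Mar 26, 2025.
Cold crashing begins: Mar 26, 2025 + 36 days = May 1, 2025.
Comparing: carbonation is complete on May 10, 2025 vs cold crashing begins on May 1, 2025. Earlier: cold crashing begins.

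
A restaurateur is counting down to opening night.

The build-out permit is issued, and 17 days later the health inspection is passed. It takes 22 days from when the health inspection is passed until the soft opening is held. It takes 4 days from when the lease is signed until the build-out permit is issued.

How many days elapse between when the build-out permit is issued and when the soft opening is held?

39 days

Causal path: the build-out permit is issued → the health inspection is passed → the soft opening is held.
Total delay along the path: 17 + 22 = 39 days.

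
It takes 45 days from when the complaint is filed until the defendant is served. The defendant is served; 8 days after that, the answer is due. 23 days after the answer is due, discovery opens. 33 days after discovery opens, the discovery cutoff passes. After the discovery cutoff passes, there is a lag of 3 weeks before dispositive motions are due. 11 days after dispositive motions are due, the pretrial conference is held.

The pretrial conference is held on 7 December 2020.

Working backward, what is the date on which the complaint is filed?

19 July 2020

The pretrial conference is held: Dec 7, 2020.
Dispositive motions are due: Dec 7, 2020 − 11 days = Nov 26, 2020.
The discovery cutoff passes: Nov 26, 2020 − 3 weeks = Nov 5, 2020.
Discovery opens: Nov 5, 2020 − 33 days = Oct 3, 2020.
The answer is due: Oct 3, 2020 − 23 days = Sep 10, 2020.
The defendant is served: Sep 10, 2020 − 8 days = Sep 2, 2020.
The complaint is filed: Sep 2, 2020 − 45 days = Jul 19, 2020.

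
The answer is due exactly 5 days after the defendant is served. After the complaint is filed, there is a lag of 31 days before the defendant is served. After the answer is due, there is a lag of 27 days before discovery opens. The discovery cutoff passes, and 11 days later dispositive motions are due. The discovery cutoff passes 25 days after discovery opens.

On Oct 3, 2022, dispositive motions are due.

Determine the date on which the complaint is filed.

Jun 26, 2022

Dispositive motions are due: Oct 3, 2022.
The discovery cutoff passes: Oct 3, 2022 − 11 days = Sep 22, 2022.
Discovery opens: Sep 22, 2022 − 25 days = Aug 28, 2022.
The answer is due: Aug 28, 2022 − 27 days = Aug 1, 2022.
The defendant is served: Aug 1, 2022 − 5 days = Jul 27, 2022.
The complaint is filed: Jul 27, 2022 − 31 days = Jun 26, 2022.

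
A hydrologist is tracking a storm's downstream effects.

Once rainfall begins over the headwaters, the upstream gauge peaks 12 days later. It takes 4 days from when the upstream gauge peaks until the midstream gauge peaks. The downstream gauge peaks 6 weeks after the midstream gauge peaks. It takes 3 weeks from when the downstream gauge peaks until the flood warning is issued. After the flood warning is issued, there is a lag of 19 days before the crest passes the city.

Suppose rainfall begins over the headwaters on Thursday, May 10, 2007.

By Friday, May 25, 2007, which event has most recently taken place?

Rainfall begins over the headwaters: May 10, 2007.
The upstream gauge peaks: May 10, 2007 + 12 days = May 22, 2007.
The midstream gauge peaks: May 22, 2007 + 4 days = May 26, 2007.
The downstream gauge peaks: May 26, 2007 + 6 weeks = Jul 7, 2007.
The flood warning is issued: Jul 7, 2007 + 3 weeks = Jul 28, 2007.
The crest passes the city: Jul 28, 2007 + 19 days = Aug 16, 2007.
May 25, 2007 falls between when the upstream gauge peaks (May 22, 2007) and when the midstream gauge peaks (May 26, 2007).

The upstream gauge peaks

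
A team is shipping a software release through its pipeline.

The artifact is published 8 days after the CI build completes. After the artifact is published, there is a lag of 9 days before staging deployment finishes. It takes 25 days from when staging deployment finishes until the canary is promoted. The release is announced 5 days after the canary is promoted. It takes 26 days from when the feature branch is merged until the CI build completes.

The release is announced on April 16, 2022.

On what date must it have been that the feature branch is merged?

February 2, 2022

The release is announced: Apr 16, 2022.
The canary is promoted: Apr 16, 2022 − 5 days = Apr 11, 2022.
Staging deployment finishes: Apr 11, 2022 − 25 days = Mar 17, 2022.
The artifact is published: Mar 17, 2022 − 9 days = Mar 8, 2022.
The CI build completes: Mar 8, 2022 − 8 days = Feb 28, 2022.
The feature branch is merged: Feb 28, 2022 − 26 days = Feb 2, 2022.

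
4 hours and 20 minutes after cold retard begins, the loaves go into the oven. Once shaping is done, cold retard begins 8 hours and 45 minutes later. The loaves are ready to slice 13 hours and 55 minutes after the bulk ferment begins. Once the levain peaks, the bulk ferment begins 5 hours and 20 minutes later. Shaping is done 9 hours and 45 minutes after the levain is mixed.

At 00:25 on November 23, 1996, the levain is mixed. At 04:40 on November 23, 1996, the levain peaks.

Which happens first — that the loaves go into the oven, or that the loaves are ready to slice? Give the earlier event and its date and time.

The levain is mixed: 00:25 Nov 23, 1996.
Shaping is done: 00:25 Nov 23, 1996 + 9h45m = 10:10 Nov 23, 1996.
Cold retard begins: 10:10 Nov 23, 1996 + 8h45m = 18:55 Nov 23, 1996.
The loaves go into the oven: 18:55 Nov 23, 1996 + 4h20m = 23:15 Nov 23, 1996.
The levain peaks: 04:40 Nov 23, 1996.
The bulk ferment begins: 04:40 Nov 23, 1996 + 5h20m = 10:00 Nov 23, 1996.
The loaves are ready to slice: 10:00 Nov 23, 1996 + 13h55m = 23:55 Nov 23, 1996.
Comparing: the loaves go into the oven at 23:15 Nov 23, 1996 vs the loaves are ready to slice at 23:55 Nov 23, 1996. Earlier: the loaves go into the oven.

The loaves go into the oven — 23:15 on November 23, 1996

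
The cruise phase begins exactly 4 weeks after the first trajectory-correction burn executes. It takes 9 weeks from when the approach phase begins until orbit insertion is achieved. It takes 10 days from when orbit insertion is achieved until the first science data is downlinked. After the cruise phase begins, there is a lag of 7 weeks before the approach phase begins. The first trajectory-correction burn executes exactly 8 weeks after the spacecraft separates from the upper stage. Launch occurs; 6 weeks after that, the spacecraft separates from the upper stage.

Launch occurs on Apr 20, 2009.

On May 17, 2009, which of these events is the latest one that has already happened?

Launch occurs

Launch occurs: Apr 20, 2009.
The spacecraft separates from the upper stage: Apr 20, 2009 + 6 weeks = Jun 1, 2009.
The first trajectory-correction burn executes: Jun 1, 2009 + 8 weeks = Jul 27, 2009.
The cruise phase begins: Jul 27, 2009 + 4 weeks = Aug 24, 2009.
The approach phase begins: Aug 24, 2009 + 7 weeks = Oct 12, 2009.
Orbit insertion is achieved: Oct 12, 2009 + 9 weeks = Dec 14, 2009.
The first science data is downlinked: Dec 14, 2009 + 10 days = Dec 24, 2009.
May 17, 2009 falls between when launch occurs (Apr 20, 2009) and when the spacecraft separates from the upper stage (Jun 1, 2009).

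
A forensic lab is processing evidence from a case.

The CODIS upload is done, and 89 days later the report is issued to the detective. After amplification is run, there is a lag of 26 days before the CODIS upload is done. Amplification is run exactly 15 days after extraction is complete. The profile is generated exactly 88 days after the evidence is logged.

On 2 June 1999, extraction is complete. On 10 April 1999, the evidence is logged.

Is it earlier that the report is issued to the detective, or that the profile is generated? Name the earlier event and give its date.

The profile is generated — 7 July 1999

Extraction is complete: Jun 2, 1999.
Amplification is run: Jun 2, 1999 + 15 days = Jun 17, 1999.
The CODIS upload is done: Jun 17, 1999 + 26 days = Jul 13, 1999.
The report is issued to the detective: Jul 13, 1999 + 89 days = Oct 10, 1999.
The evidence is logged: Apr 10, 1999.
The profile is generated: Apr 10, 1999 + 88 days = Jul 7, 1999.
Comparing: the report is issued to the detective on Oct 10, 1999 vs the profile is generated on Jul 7, 1999. Earlier: the profile is generated.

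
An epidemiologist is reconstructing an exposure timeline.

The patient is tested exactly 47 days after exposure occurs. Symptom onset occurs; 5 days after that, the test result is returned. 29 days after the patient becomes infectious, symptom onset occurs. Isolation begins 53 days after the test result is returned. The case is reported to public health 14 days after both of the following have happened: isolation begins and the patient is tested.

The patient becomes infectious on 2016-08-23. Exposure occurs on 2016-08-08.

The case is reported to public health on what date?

2016-12-02

The patient becomes infectious: Aug 23, 2016.
Symptom onset occurs: Aug 23, 2016 + 29 days = Sep 21, 2016.
The test result is returned: Sep 21, 2016 + 5 days = Sep 26, 2016.
Isolation begins: Sep 26, 2016 + 53 days = Nov 18, 2016.
Exposure occurs: Aug 8, 2016.
The patient is tested: Aug 8, 2016 + 47 days = Sep 24, 2016.
Both prerequisites met — isolation begins (Nov 18, 2016), the patient is tested (Sep 24, 2016); the later is Nov 18, 2016.
The case is reported to public health: Nov 18, 2016 + 14 days = Dec 2, 2016.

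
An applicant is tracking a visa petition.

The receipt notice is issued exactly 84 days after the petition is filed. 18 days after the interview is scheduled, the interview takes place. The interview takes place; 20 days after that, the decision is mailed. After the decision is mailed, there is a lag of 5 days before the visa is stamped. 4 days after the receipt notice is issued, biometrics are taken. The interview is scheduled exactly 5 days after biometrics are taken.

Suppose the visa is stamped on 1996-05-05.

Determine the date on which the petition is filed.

1995-12-21

The visa is stamped: May 5, 1996.
The decision is mailed: May 5, 1996 − 5 days = Apr 30, 1996.
The interview takes place: Apr 30, 1996 − 20 days = Apr 10, 1996.
The interview is scheduled: Apr 10, 1996 − 18 days = Mar 23, 1996.
Biometrics are taken: Mar 23, 1996 − 5 days = Mar 18, 1996.
The receipt notice is issued: Mar 18, 1996 − 4 days = Mar 14, 1996.
The petition is filed: Mar 14, 1996 − 84 days = Dec 21, 1995.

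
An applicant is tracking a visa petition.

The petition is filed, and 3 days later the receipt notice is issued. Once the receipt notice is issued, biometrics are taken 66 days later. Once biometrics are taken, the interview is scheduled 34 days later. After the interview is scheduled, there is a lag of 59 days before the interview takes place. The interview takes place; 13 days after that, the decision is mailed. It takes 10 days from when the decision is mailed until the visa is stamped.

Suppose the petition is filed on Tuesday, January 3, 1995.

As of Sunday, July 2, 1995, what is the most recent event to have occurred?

The petition is filed: Jan 3, 1995.
The receipt notice is issued: Jan 3, 1995 + 3 days = Jan 6, 1995.
Biometrics are taken: Jan 6, 1995 + 66 days = Mar 13, 1995.
The interview is scheduled: Mar 13, 1995 + 34 days = Apr 16, 1995.
The interview takes place: Apr 16, 1995 + 59 days = Jun 14, 1995.
The decision is mailed: Jun 14, 1995 + 13 days = Jun 27, 1995.
The visa is stamped: Jun 27, 1995 + 10 days = Jul 7, 1995.
Jul 2, 1995 falls between when the decision is mailed (Jun 27, 1995) and when the visa is stamped (Jul 7, 1995).

The decision is mailed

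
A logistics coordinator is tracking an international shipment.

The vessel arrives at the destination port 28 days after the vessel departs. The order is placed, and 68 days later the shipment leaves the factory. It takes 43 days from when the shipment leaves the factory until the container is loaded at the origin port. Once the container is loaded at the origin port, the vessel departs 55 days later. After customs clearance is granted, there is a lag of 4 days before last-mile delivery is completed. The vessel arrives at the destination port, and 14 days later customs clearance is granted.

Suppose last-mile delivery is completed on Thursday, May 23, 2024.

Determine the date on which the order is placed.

Tuesday, October 24, 2023

Last-mile delivery is completed: May 23, 2024.
Customs clearance is granted: May 23, 2024 − 4 days = May 19, 2024.
The vessel arrives at the destination port: May 19, 2024 − 14 days = May 5, 2024.
The vessel departs: May 5, 2024 − 28 days = Apr 7, 2024.
The container is loaded at the origin port: Apr 7, 2024 − 55 days = Feb 12, 2024.
The shipment leaves the factory: Feb 12, 2024 − 43 days = Dec 31, 2023.
The order is placed: Dec 31, 2023 − 68 days = Oct 24, 2023.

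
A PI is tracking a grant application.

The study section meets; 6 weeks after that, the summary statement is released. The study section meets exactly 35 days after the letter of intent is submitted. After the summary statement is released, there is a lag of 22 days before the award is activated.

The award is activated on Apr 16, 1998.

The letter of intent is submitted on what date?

Jan 7, 1998

The award is activated: Apr 16, 1998.
The summary statement is released: Apr 16, 1998 − 22 days = Mar 25, 1998.
The study section meets: Mar 25, 1998 − 6 weeks = Feb 11, 1998.
The letter of intent is submitted: Feb 11, 1998 − 35 days = Jan 7, 1998.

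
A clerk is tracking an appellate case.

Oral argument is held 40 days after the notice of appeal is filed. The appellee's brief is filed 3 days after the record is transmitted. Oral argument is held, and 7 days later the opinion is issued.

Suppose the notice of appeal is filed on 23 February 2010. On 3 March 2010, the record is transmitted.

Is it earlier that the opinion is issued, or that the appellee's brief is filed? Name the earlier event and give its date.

The appellee's brief is filed — 6 March 2010

The notice of appeal is filed: Feb 23, 2010.
Oral argument is held: Feb 23, 2010 + 40 days = Apr 4, 2010.
The opinion is issued: Apr 4, 2010 + 7 days = Apr 11, 2010.
The record is transmitted: Mar 3, 2010.
The appellee's brief is filed: Mar 3, 2010 + 3 days = Mar 6, 2010.
Comparing: the opinion is issued on Apr 11, 2010 vs the appellee's brief is filed on Mar 6, 2010. Earlier: the appellee's brief is filed.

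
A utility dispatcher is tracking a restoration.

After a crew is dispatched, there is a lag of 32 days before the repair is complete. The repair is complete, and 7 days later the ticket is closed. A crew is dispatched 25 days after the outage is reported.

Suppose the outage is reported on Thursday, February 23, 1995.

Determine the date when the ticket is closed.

Friday, April 28, 1995

The outage is reported: Feb 23, 1995.
A crew is dispatched: Feb 23, 1995 + 25 days = Mar 20, 1995.
The repair is complete: Mar 20, 1995 + 32 days = Apr 21, 1995.
The ticket is closed: Apr 21, 1995 + 7 days = Apr 28, 1995.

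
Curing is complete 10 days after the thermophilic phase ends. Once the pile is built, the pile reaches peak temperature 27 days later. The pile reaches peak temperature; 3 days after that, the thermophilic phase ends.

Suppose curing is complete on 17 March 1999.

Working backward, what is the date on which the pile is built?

5 February 1999

Curing is complete: Mar 17, 1999.
The thermophilic phase ends: Mar 17, 1999 − 10 days = Mar 7, 1999.
The pile reaches peak temperature: Mar 7, 1999 − 3 days = Mar 4, 1999.
The pile is built: Mar 4, 1999 − 27 days = Feb 5, 1999.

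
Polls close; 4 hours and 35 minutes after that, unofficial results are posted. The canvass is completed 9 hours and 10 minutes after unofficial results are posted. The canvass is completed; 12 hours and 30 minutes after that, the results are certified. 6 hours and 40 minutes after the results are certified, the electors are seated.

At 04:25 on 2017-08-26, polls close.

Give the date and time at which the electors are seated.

Polls close: 04:25 Aug 26, 2017.
Unofficial results are posted: 04:25 Aug 26, 2017 + 4h35m = 09:00 Aug 26, 2017.
The canvass is completed: 09:00 Aug 26, 2017 + 9h10m = 18:10 Aug 26, 2017.
The results are certified: 18:10 Aug 26, 2017 + 12h30m = 06:40 Aug 27, 2017.
The electors are seated: 06:40 Aug 27, 2017 + 6h40m = 13:20 Aug 27, 2017.

13:20 on 2017-08-27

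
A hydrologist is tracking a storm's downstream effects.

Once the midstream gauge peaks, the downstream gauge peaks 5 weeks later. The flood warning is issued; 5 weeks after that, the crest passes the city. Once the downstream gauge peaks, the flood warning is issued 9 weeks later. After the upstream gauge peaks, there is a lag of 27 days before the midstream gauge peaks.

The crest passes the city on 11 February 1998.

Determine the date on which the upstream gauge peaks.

The crest passes the city: Feb 11, 1998.
The flood warning is issued: Feb 11, 1998 − 5 weeks = Jan 7, 1998.
The downstream gauge peaks: Jan 7, 1998 − 9 weeks = Nov 5, 1997.
The midstream gauge peaks: Nov 5, 1997 − 5 weeks = Oct 1, 1997.
The upstream gauge peaks: Oct 1, 1997 − 27 days = Sep 4, 1997.

4 September 1997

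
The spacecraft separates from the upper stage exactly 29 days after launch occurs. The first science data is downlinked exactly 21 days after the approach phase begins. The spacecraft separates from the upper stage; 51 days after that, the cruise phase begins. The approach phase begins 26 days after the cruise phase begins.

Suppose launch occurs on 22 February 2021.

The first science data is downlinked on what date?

29 June 2021

Launch occurs: Feb 22, 2021.
The spacecraft separates from the upper stage: Feb 22, 2021 + 29 days = Mar 23, 2021.
The cruise phase begins: Mar 23, 2021 + 51 days = May 13, 2021.
The approach phase begins: May 13, 2021 + 26 days = Jun 8, 2021.
The first science data is downlinked: Jun 8, 2021 + 21 days = Jun 29, 2021.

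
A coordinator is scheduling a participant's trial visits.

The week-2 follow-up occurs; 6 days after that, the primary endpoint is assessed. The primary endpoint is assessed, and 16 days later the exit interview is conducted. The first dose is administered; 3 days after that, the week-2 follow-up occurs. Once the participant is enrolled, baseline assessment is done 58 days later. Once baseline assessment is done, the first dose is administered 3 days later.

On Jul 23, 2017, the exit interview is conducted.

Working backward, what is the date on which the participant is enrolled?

The exit interview is conducted: Jul 23, 2017.
The primary endpoint is assessed: Jul 23, 2017 − 16 days = Jul 7, 2017.
The week-2 follow-up occurs: Jul 7, 2017 − 6 days = Jul 1, 2017.
The first dose is administered: Jul 1, 2017 − 3 days = Jun 28, 2017.
Baseline assessment is done: Jun 28, 2017 − 3 days = Jun 25, 2017.
The participant is enrolled: Jun 25, 2017 − 58 days = Apr 28, 2017.

Apr 28, 2017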